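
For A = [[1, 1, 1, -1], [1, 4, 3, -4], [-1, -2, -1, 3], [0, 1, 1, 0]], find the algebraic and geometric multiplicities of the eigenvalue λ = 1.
algebraic multiplicity 4, geometric multiplicity 2

The characteristic polynomial is (x - 1)^4, so the factor x - 1 appears with exponent 4: the algebraic multiplicity is 4.

rank(A - I) = 2, so the eigenspace has dimension 4 - 2 = 2: the geometric multiplicity is 2.

Since 2 < 4, A is not diagonalizable.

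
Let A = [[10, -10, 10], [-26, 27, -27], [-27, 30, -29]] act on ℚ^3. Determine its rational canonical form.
R = [[0, 0, 10], [1, 0, -17], [0, 1, 8]]

The invariant factors of A (the non-unit diagonal entries of the Smith normal form of xI - A over ℚ[x]) are (x - 5)(x - 2)(x - 1), each dividing the next. The characteristic polynomial is their product, (x - 5)(x - 2)(x - 1).

The rational canonical form is the block-diagonal matrix of companion matrices C(f_i):
R = [[0, 0, 10], [1, 0, -17], [0, 1, 8]].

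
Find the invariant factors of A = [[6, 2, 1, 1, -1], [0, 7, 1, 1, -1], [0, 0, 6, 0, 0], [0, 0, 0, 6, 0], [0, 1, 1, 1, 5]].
x - 6, x - 6, (x - 6)^3

The Jordan structure of A has elementary divisors (x - 6)^3, (x - 6), (x - 6). Arranging the block sizes at each eigenvalue in decreasing order and taking row products gives the invariant factors.

Invariant factors (smallest first, each dividing the next): x - 6, x - 6, (x - 6)^3.

Check: the last factor (x - 6)^3 is the minimal polynomial, and the product (x - 6)^5 is the characteristic polynomial.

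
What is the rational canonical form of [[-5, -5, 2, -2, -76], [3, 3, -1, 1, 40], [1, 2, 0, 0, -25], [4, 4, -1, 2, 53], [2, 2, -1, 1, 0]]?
R = [[0, 0, 0, 0, -36], [1, 0, 0, 0, 39], [0, 1, 0, 0, -28], [0, 0, 1, 0, 6], [0, 0, 0, 1, 0]]

The invariant factors of A (the non-unit diagonal entries of the Smith normal form of xI - A over ℚ[x]) are (x + 4)(x^2 - 2x + 3)^2, each dividing the next. The characteristic polynomial is their product, (x + 4)(x^2 - 2x + 3)^2.

The rational canonical form is the block-diagonal matrix of companion matrices C(f_i):
R = [[0, 0, 0, 0, -36], [1, 0, 0, 0, 39], [0, 1, 0, 0, -28], [0, 0, 1, 0, 6], [0, 0, 0, 1, 0]].

Note the characteristic polynomial does not split into linear factors over ℚ, so A has no Jordan form over ℚ; the rational canonical form exists over any field.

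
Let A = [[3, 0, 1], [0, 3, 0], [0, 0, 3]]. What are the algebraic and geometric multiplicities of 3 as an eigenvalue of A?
algebraic multiplicity 3, geometric multiplicity 2

The characteristic polynomial is (x - 3)^3, so the factor x - 3 appears with exponent 3: the algebraic multiplicity is 3.

rank(A - 3I) = 1, so the eigenspace has dimension 3 - 1 = 2: the geometric multiplicity is 2.

Since 2 < 3, A is not diagonalizable.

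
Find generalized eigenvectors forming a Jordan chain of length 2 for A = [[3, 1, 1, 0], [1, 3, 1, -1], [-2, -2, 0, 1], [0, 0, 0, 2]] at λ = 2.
We seek v_1 ∈ ker((A - 2I)^2) \ ker(A - 2I), then set v_{i+1} = (A - 2I) v_i.

One such chain is v_1 = [[1, 2, -2, 0]]^T, v_2 = [[1, 1, -2, 0]]^T. Check: (A - 2I) v_2 = [[0, 0, 0, 0]]^T = 0.

v_1 = [[1, 2, -2, 0]]^T, v_2 = [[1, 1, -2, 0]]^T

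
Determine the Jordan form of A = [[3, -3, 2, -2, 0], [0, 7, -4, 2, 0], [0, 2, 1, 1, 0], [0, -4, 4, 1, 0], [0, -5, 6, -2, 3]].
The characteristic polynomial is det(xI - A) = (x - 3)^5, so the eigenvalues are 3 (algebraic multiplicity 5).

For λ = 3: rank(A - 3I) = 2, rank((A - 3I)^2) = 0. The eigenspace has dimension 5 - 2 = 3, so there are 3 Jordan blocks; the rank sequence gives block sizes [2, 2, 1].

Assembling the blocks gives the Jordan form J above.

J = [[3, 1, 0, 0, 0], [0, 3, 0, 0, 0], [0, 0, 3, 1, 0], [0, 0, 0, 3, 0], [0, 0, 0, 0, 3]]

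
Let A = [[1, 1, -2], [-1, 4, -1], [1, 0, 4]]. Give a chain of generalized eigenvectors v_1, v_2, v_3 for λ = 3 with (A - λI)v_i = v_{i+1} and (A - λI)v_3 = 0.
v_1 = [[2, 1, 0]]^T, v_2 = [[-3, -1, 2]]^T, v_3 = [[1, 0, -1]]^T

We seek v_1 ∈ ker((A - 3I)^3) \ ker((A - 3I)^2), then set v_{i+1} = (A - 3I) v_i.

One such chain is v_1 = [[2, 1, 0]]^T, v_2 = [[-3, -1, 2]]^T, v_3 = [[1, 0, -1]]^T. Check: (A - 3I) v_3 = [[0, 0, 0]]^T = 0.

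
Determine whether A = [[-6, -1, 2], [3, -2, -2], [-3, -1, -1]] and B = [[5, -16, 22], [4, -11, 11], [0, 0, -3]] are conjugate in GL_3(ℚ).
Yes.

Two matrices over a field are similar if and only if they have the same invariant factors.

Both A and B have characteristic polynomial (x + 3)^3 and minimal polynomial (x + 3)^2. Computing further, both have invariant factors x + 3, (x + 3)^2. Hence A and B are similar.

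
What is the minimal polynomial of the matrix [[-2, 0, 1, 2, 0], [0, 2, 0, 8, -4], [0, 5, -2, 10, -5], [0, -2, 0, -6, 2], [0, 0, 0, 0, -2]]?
The characteristic polynomial factors as (x + 2)^5. The minimal polynomial is ∏(x - λ)^{k_λ} where k_λ is the size of the largest Jordan block at λ.

For λ = -2: rank(A + 2I) = 2, and the largest Jordan block has size 3 (the smallest k with rank((A + 2I)^k) = rank((A + 2I)^(k+1))).

So m_A(x) = (x + 2)^3.

m_A(x) = (x + 2)^3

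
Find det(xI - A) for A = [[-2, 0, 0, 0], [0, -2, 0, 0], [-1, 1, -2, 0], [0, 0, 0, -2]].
xI - A = [[x + 2, 0, 0, 0], [0, x + 2, 0, 0], [1, -1, x + 2, 0], [0, 0, 0, x + 2]].

Expanding det(xI - A) along the first row:
det(xI - A) = + (x + 2)·det([[x + 2, 0, 0], [-1, x + 2, 0], [0, 0, x + 2]]) - (0)·det([[0, 0, 0], [1, x + 2, 0], [0, 0, x + 2]]) + (0)·det([[0, x + 2, 0], [1, -1, 0], [0, 0, x + 2]]) - (0)·det([[0, x + 2, 0], [1, -1, x + 2], [0, 0, 0]]).

Evaluating gives χ_A(x) = x^4 + 8x^3 + 24x^2 + 32x + 16 = (x + 2)^4.

χ_A(x) = (x + 2)^4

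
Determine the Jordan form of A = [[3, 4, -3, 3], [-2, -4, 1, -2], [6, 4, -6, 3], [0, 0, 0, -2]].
J = [[-3, 0, 0, 0], [0, -2, 1, 0], [0, 0, -2, 1], [0, 0, 0, -2]]

The characteristic polynomial is det(xI - A) = (x + 2)^3(x + 3), so the eigenvalues are -3 (algebraic multiplicity 1), -2 (algebraic multiplicity 3).

For λ = -3: algebraic multiplicity 1 gives one 1×1 block.

For λ = -2: rank(A + 2I) = 3, rank((A + 2I)^2) = 2, rank((A + 2I)^3) = 1. The eigenspace has dimension 4 - 3 = 1, so there is 1 Jordan block; the rank sequence gives block sizes [3].

Assembling the blocks gives the Jordan form J above.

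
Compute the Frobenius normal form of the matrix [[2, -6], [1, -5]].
R = [[0, 4], [1, -3]]

The invariant factors of A (the non-unit diagonal entries of the Smith normal form of xI - A over ℚ[x]) are (x - 1)(x + 4), each dividing the next. The characteristic polynomial is their product, (x - 1)(x + 4).

The rational canonical form is the block-diagonal matrix of companion matrices C(f_i):
R = [[0, 4], [1, -3]].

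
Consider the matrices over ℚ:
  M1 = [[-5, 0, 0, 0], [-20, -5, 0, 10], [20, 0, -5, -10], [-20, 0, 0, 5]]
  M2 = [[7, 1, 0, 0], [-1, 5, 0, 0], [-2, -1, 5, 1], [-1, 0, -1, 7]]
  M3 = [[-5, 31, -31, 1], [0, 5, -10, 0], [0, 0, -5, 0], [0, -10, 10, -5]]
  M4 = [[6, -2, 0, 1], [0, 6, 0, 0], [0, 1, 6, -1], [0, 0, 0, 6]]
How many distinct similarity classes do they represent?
3 classes: {M1}, {M2, M4}, {M3}

Characteristic polynomials: χ_{M1} = (x - 5)(x + 5)^3, χ_{M2} = (x - 6)^4, χ_{M3} = (x - 5)(x + 5)^3, χ_{M4} = (x - 6)^4.

{M1}: invariant factors x + 5, x + 5, (x - 5)(x + 5).

{M2, M4}: invariant factors (x - 6)^2, (x - 6)^2.

{M3}: invariant factors x + 5, (x - 5)(x + 5)^2.

Matrices are similar if and only if their invariant-factor lists agree; the partition into similarity classes is {M1}, {M2, M4}, {M3}.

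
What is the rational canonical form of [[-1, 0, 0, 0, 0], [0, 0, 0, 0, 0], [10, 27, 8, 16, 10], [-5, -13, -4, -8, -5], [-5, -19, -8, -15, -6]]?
R = [[-1, 0, 0, 0, 0], [0, 0, 0, 0, 0], [0, 1, 0, 0, 0], [0, 0, 1, 0, -5], [0, 0, 0, 1, -6]]

The invariant factors of A (the non-unit diagonal entries of the Smith normal form of xI - A over ℚ[x]) are x + 1, x^2(x + 1)(x + 5), each dividing the next. The characteristic polynomial is their product, x^2(x + 1)^2(x + 5).

The rational canonical form is the block-diagonal matrix of companion matrices C(f_i):
R = [[-1, 0, 0, 0, 0], [0, 0, 0, 0, 0], [0, 1, 0, 0, 0], [0, 0, 1, 0, -5], [0, 0, 0, 1, -6]].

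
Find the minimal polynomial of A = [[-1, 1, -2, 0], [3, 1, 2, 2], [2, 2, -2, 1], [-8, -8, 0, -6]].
m_A(x) = (x + 2)^2

The characteristic polynomial factors as (x + 2)^4. The minimal polynomial is ∏(x - λ)^{k_λ} where k_λ is the size of the largest Jordan block at λ.

For λ = -2: rank(A + 2I) = 2, and the largest Jordan block has size 2 (the smallest k with rank((A + 2I)^k) = rank((A + 2I)^(k+1))).

So m_A(x) = (x + 2)^2.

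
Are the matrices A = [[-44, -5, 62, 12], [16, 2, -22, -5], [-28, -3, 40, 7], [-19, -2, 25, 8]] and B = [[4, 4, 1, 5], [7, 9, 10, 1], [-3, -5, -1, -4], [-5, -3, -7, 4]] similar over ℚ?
No.

trace(A) = 6 but trace(B) = 16. The trace is a similarity invariant, so A and B are not similar.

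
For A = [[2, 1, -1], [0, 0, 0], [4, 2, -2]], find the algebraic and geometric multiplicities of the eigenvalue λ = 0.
algebraic multiplicity 3, geometric multiplicity 2

The characteristic polynomial is x^3, so the factor x appears with exponent 3: the algebraic multiplicity is 3.

rank(A) = 1, so the eigenspace has dimension 3 - 1 = 2: the geometric multiplicity is 2.

Since 2 < 3, A is not diagonalizable.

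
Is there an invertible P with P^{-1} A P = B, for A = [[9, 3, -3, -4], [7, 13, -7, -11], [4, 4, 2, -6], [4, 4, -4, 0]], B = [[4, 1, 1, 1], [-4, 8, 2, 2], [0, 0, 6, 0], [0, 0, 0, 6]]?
Both have characteristic polynomial (x - 6)^4, but the minimal polynomial of A is (x - 6)^3 while the minimal polynomial of B is (x - 6)^2. The minimal polynomial is a similarity invariant, so A and B are not similar.

No.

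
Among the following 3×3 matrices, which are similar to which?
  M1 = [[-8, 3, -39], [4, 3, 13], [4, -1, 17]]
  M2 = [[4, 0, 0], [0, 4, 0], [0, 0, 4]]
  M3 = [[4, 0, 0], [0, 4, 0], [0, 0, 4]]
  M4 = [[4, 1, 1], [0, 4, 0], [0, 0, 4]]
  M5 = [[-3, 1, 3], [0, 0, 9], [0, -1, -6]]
3 classes: {M1, M4}, {M2, M3}, {M5}

Characteristic polynomials: χ_{M1} = (x - 4)^3, χ_{M2} = (x - 4)^3, χ_{M3} = (x - 4)^3, χ_{M4} = (x - 4)^3, χ_{M5} = (x + 3)^3.

{M1, M4}: invariant factors x - 4, (x - 4)^2.

{M2, M3}: invariant factors x - 4, x - 4, x - 4.

{M5}: invariant factors x + 3, (x + 3)^2.

Matrices are similar if and only if their invariant-factor lists agree; the partition into similarity classes is {M1, M4}, {M2, M3}, {M5}.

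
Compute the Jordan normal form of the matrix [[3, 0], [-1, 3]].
The characteristic polynomial is det(xI - A) = (x - 3)^2, so the eigenvalues are 3 (algebraic multiplicity 2).

For λ = 3: rank(A - 3I) = 1, rank((A - 3I)^2) = 0. The eigenspace has dimension 2 - 1 = 1, so there is 1 Jordan block; the rank sequence gives block sizes [2].

Assembling the blocks gives the Jordan form J above.

J = [[3, 1], [0, 3]]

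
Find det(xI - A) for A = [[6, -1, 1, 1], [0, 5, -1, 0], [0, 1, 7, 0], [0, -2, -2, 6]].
χ_A(x) = (x - 6)^4

xI - A = [[x - 6, 1, -1, -1], [0, x - 5, 1, 0], [0, -1, x - 7, 0], [0, 2, 2, x - 6]].

Expanding det(xI - A) along the first row:
det(xI - A) = + (x - 6)·det([[x - 5, 1, 0], [-1, x - 7, 0], [2, 2, x - 6]]) - (1)·det([[0, 1, 0], [0, x - 7, 0], [0, 2, x - 6]]) + (-1)·det([[0, x - 5, 0], [0, -1, 0], [0, 2, x - 6]]) - (-1)·det([[0, x - 5, 1], [0, -1, x - 7], [0, 2, 2]]).

Evaluating gives χ_A(x) = x^4 - 24x^3 + 216x^2 - 864x + 1296 = (x - 6)^4.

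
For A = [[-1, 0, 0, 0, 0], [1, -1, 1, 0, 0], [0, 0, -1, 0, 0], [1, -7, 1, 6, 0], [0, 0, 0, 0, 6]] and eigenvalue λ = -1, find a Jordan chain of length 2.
We seek v_1 ∈ ker((A + I)^2) \ ker(A + I), then set v_{i+1} = (A + I) v_i.

One such chain is v_1 = [[1, 0, 0, 0, 0]]^T, v_2 = [[0, 1, 0, 1, 0]]^T. Check: (A + I) v_2 = [[0, 0, 0, 0, 0]]^T = 0.

v_1 = [[1, 0, 0, 0, 0]]^T, v_2 = [[0, 1, 0, 1, 0]]^T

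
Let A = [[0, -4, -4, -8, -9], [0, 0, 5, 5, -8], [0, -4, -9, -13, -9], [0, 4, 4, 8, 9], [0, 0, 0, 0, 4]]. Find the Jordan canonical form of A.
J = [[-5, 0, 0, 0, 0], [0, 0, 0, 0, 0], [0, 0, 0, 0, 0], [0, 0, 0, 4, 1], [0, 0, 0, 0, 4]]

The characteristic polynomial is det(xI - A) = x^2(x - 4)^2(x + 5), so the eigenvalues are -5 (algebraic multiplicity 1), 0 (algebraic multiplicity 2), 4 (algebraic multiplicity 2).

For λ = -5: algebraic multiplicity 1 gives one 1×1 block.

For λ = 0: rank(A) = 3. The eigenspace has dimension 5 - 3 = 2, so there are 2 Jordan blocks; the rank sequence gives block sizes [1, 1].

For λ = 4: rank(A - 4I) = 4, rank((A - 4I)^2) = 3. The eigenspace has dimension 5 - 4 = 1, so there is 1 Jordan block; the rank sequence gives block sizes [2].

Assembling the blocks gives the Jordan form J above.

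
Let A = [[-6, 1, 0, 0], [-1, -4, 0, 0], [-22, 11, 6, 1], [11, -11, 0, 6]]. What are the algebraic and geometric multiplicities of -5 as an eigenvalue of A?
algebraic multiplicity 2, geometric multiplicity 1

The characteristic polynomial is (x - 6)^2(x + 5)^2, so the factor x + 5 appears with exponent 2: the algebraic multiplicity is 2.

rank(A + 5I) = 3, so the eigenspace has dimension 4 - 3 = 1: the geometric multiplicity is 1.

Since 1 < 2, A is not diagonalizable.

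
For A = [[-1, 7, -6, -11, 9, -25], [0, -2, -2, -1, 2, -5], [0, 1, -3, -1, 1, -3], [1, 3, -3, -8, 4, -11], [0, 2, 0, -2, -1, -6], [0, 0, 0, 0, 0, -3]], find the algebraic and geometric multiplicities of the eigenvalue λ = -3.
The characteristic polynomial is (x + 3)^6, so the factor x + 3 appears with exponent 6: the algebraic multiplicity is 6.

rank(A + 3I) = 3, so the eigenspace has dimension 6 - 3 = 3: the geometric multiplicity is 3.

Since 3 < 6, A is not diagonalizable.

algebraic multiplicity 6, geometric multiplicity 3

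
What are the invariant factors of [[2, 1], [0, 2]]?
(x - 2)^2

The Jordan structure of A has elementary divisors (x - 2)^2. Arranging the block sizes at each eigenvalue in decreasing order and taking row products gives the invariant factors.

Invariant factors (smallest first, each dividing the next): (x - 2)^2.

Check: the last factor (x - 2)^2 is the minimal polynomial, and the product (x - 2)^2 is the characteristic polynomial.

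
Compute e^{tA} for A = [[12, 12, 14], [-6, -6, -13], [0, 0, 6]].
A has Jordan form J = [[0, 0, 0], [0, 6, 1], [0, 0, 6]] with A = PJP^{-1}, so e^{tA} = P e^{tJ} P^{-1}.

For a Jordan block J_k(λ), e^{tJ_k(λ)} = e^{λt} · (I + tN + t^2 N^2/2! + ... + t^{k-1} N^{k-1}/(k-1)!) where N is the nilpotent superdiagonal part.

Assembling the blocks and conjugating back gives the entries of e^{tA} as shown above.

e^{tA} = [[2*e^{6*t} - 1, 2*e^{6*t} - 2, 2*t*e^{6*t} + 2*e^{6*t} - 2], [1 - e^{6*t}, 2 - e^{6*t}, -t*e^{6*t} - 2*e^{6*t} + 2], [0, 0, e^{6*t}]]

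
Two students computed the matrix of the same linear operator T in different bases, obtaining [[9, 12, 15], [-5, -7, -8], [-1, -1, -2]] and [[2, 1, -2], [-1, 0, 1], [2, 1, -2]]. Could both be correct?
Two matrices over a field are similar if and only if they have the same invariant factors.

Both A and B have characteristic polynomial x^3 and minimal polynomial x^3. Computing further, both have invariant factors x^3. Hence A and B are similar.

Yes.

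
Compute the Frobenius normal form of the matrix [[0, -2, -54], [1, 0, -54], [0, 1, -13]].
R = [[0, 0, -80], [1, 0, -56], [0, 1, -13]]

The invariant factors of A (the non-unit diagonal entries of the Smith normal form of xI - A over ℚ[x]) are (x + 4)^2(x + 5), each dividing the next. The characteristic polynomial is their product, (x + 4)^2(x + 5).

The rational canonical form is the block-diagonal matrix of companion matrices C(f_i):
R = [[0, 0, -80], [1, 0, -56], [0, 1, -13]].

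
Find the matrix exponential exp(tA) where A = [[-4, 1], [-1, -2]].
e^{tA} = [[(1 - t)*e^{-3*t}, t*e^{-3*t}], [-t*e^{-3*t}, (t + 1)*e^{-3*t}]]

A has Jordan form J = [[-3, 1], [0, -3]] with A = PJP^{-1}, so e^{tA} = P e^{tJ} P^{-1}.

For a Jordan block J_k(λ), e^{tJ_k(λ)} = e^{λt} · (I + tN + t^2 N^2/2! + ... + t^{k-1} N^{k-1}/(k-1)!) where N is the nilpotent superdiagonal part.

Assembling the blocks and conjugating back gives the entries of e^{tA} as shown above.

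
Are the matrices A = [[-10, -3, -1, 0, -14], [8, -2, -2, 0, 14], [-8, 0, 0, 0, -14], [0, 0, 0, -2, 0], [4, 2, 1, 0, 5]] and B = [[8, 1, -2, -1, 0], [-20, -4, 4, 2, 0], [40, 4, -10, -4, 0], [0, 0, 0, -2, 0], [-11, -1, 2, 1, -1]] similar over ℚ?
Yes.

Two matrices over a field are similar if and only if they have the same invariant factors.

Both A and B have characteristic polynomial (x + 1)(x + 2)^4 and minimal polynomial (x + 1)(x + 2)^2. Computing further, both have invariant factors x + 2, x + 2, (x + 1)(x + 2)^2. Hence A and B are similar.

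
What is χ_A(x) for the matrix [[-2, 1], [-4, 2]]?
xI - A = [[x + 2, -1], [4, x - 2]].

Expanding det(xI - A) along the first row:
det(xI - A) = + (x + 2)·det([[x - 2]]) - (-1)·det([[4]]).

Evaluating gives χ_A(x) = x^2.

χ_A(x) = x^2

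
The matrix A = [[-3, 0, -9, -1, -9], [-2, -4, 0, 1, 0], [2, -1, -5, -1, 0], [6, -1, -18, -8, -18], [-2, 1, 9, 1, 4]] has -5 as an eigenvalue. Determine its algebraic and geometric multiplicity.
The characteristic polynomial is (x - 4)(x + 5)^4, so the factor x + 5 appears with exponent 4: the algebraic multiplicity is 4.

rank(A + 5I) = 3, so the eigenspace has dimension 5 - 3 = 2: the geometric multiplicity is 2.

Since 2 < 4, A is not diagonalizable.

algebraic multiplicity 4, geometric multiplicity 2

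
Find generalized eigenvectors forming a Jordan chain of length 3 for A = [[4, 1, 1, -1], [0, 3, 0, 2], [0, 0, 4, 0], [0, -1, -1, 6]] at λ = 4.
We seek v_1 ∈ ker((A - 4I)^3) \ ker((A - 4I)^2), then set v_{i+1} = (A - 4I) v_i.

One such chain is v_1 = [[2, 0, 1, 1]]^T, v_2 = [[0, 2, 0, 1]]^T, v_3 = [[1, 0, 0, 0]]^T. Check: (A - 4I) v_3 = [[0, 0, 0, 0]]^T = 0.

v_1 = [[2, 0, 1, 1]]^T, v_2 = [[0, 2, 0, 1]]^T, v_3 = [[1, 0, 0, 0]]^T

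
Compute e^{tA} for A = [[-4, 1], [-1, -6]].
A has Jordan form J = [[-5, 1], [0, -5]] with A = PJP^{-1}, so e^{tA} = P e^{tJ} P^{-1}.

For a Jordan block J_k(λ), e^{tJ_k(λ)} = e^{λt} · (I + tN + t^2 N^2/2! + ... + t^{k-1} N^{k-1}/(k-1)!) where N is the nilpotent superdiagonal part.

Assembling the blocks and conjugating back gives the entries of e^{tA} as shown above.

e^{tA} = [[(t + 1)*e^{-5*t}, t*e^{-5*t}], [-t*e^{-5*t}, (1 - t)*e^{-5*t}]]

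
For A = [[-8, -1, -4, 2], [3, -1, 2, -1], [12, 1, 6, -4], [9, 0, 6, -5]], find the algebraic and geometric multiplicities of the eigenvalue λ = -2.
algebraic multiplicity 4, geometric multiplicity 2

The characteristic polynomial is (x + 2)^4, so the factor x + 2 appears with exponent 4: the algebraic multiplicity is 4.

rank(A + 2I) = 2, so the eigenspace has dimension 4 - 2 = 2: the geometric multiplicity is 2.

Since 2 < 4, A is not diagonalizable.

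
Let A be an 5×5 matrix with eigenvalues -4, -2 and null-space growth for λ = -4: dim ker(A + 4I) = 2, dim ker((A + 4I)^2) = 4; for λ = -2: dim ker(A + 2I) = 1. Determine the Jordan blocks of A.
Jordan blocks: (-4, 2), (-4, 2), (-2, 1)

λ = -4: successive nullity increments [2, 2] count blocks of size ≥ k; block sizes are [2, 2].
λ = -2: successive nullity increments [1] count blocks of size ≥ k; block sizes are [1].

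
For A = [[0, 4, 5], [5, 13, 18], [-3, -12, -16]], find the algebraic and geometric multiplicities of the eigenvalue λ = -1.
algebraic multiplicity 3, geometric multiplicity 1

The characteristic polynomial is (x + 1)^3, so the factor x + 1 appears with exponent 3: the algebraic multiplicity is 3.

rank(A + I) = 2, so the eigenspace has dimension 3 - 2 = 1: the geometric multiplicity is 1.

Since 1 < 3, A is not diagonalizable.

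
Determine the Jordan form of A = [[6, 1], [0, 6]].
The characteristic polynomial is det(xI - A) = (x - 6)^2, so the eigenvalues are 6 (algebraic multiplicity 2).

For λ = 6: rank(A - 6I) = 1, rank((A - 6I)^2) = 0. The eigenspace has dimension 2 - 1 = 1, so there is 1 Jordan block; the rank sequence gives block sizes [2].

Assembling the blocks gives the Jordan form J above.

J = [[6, 1], [0, 6]]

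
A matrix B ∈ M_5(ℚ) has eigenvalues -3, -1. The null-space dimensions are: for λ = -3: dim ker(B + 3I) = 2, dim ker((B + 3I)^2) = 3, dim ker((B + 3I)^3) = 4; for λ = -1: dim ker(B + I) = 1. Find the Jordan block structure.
Jordan blocks: (-3, 3), (-3, 1), (-1, 1)

λ = -3: successive nullity increments [2, 1, 1] count blocks of size ≥ k; block sizes are [3, 1].
λ = -1: successive nullity increments [1] count blocks of size ≥ k; block sizes are [1].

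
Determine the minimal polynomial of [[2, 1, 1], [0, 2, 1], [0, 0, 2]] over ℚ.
The characteristic polynomial factors as (x - 2)^3. The minimal polynomial is ∏(x - λ)^{k_λ} where k_λ is the size of the largest Jordan block at λ.

For λ = 2: rank(A - 2I) = 2, and the largest Jordan block has size 3 (the smallest k with rank((A - 2I)^k) = rank((A - 2I)^(k+1))).

So m_A(x) = (x - 2)^3.

m_A(x) = (x - 2)^3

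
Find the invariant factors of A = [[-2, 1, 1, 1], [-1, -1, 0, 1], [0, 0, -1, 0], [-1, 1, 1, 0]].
x + 1, (x + 1)^3

The Jordan structure of A has elementary divisors (x + 1)^3, (x + 1). Arranging the block sizes at each eigenvalue in decreasing order and taking row products gives the invariant factors.

Invariant factors (smallest first, each dividing the next): x + 1, (x + 1)^3.

Check: the last factor (x + 1)^3 is the minimal polynomial, and the product (x + 1)^4 is the characteristic polynomial.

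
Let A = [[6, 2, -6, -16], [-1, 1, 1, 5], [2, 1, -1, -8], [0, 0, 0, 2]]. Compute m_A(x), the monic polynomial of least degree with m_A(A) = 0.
The characteristic polynomial factors as (x - 2)^4. The minimal polynomial is ∏(x - λ)^{k_λ} where k_λ is the size of the largest Jordan block at λ.

For λ = 2: rank(A - 2I) = 2, and the largest Jordan block has size 3 (the smallest k with rank((A - 2I)^k) = rank((A - 2I)^(k+1))).

So m_A(x) = (x - 2)^3.

m_A(x) = (x - 2)^3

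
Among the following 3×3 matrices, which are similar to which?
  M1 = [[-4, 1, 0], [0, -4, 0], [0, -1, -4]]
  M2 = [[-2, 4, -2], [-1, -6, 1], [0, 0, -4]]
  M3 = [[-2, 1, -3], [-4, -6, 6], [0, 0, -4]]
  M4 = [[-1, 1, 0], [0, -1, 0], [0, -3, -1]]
2 classes: {M1, M2, M3}, {M4}

Characteristic polynomials: χ_{M1} = (x + 4)^3, χ_{M2} = (x + 4)^3, χ_{M3} = (x + 4)^3, χ_{M4} = (x + 1)^3.

{M1, M2, M3}: invariant factors x + 4, (x + 4)^2.

{M4}: invariant factors x + 1, (x + 1)^2.

Matrices are similar if and only if their invariant-factor lists agree; the partition into similarity classes is {M1, M2, M3}, {M4}.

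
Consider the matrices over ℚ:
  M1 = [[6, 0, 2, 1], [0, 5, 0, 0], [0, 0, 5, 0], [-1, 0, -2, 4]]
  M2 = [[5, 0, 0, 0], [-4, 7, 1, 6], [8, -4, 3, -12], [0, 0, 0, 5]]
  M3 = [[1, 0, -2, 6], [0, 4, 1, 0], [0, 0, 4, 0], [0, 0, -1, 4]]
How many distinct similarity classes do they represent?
2 classes: {M1, M2}, {M3}

Characteristic polynomials: χ_{M1} = (x - 5)^4, χ_{M2} = (x - 5)^4, χ_{M3} = (x - 4)^3(x - 1).

{M1, M2}: invariant factors x - 5, x - 5, (x - 5)^2.

{M3}: invariant factors x - 4, (x - 4)^2(x - 1).

Matrices are similar if and only if their invariant-factor lists agree; the partition into similarity classes is {M1, M2}, {M3}.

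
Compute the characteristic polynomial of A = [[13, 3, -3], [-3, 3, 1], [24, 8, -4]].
xI - A = [[x - 13, -3, 3], [3, x - 3, -1], [-24, -8, x + 4]].

Expanding det(xI - A) along the first row:
det(xI - A) = + (x - 13)·det([[x - 3, -1], [-8, x + 4]]) - (-3)·det([[3, -1], [-24, x + 4]]) + (3)·det([[3, x - 3], [-24, -8]]).

Evaluating gives χ_A(x) = x^3 - 12x^2 + 48x - 64 = (x - 4)^3.

χ_A(x) = (x - 4)^3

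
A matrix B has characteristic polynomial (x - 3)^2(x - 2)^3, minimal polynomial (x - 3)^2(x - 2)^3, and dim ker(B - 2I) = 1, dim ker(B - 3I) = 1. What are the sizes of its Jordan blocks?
Jordan blocks: (2, 3), (3, 2)

λ = 2: algebraic multiplicity 3 (exponent in χ_B), largest block size 3 (exponent in m_B), 1 block (geometric multiplicity). This forces block sizes [3].
λ = 3: algebraic multiplicity 2 (exponent in χ_B), largest block size 2 (exponent in m_B), 1 block (geometric multiplicity). This forces block sizes [2].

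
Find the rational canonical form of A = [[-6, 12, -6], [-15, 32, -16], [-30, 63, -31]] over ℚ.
R = [[0, 0, -6], [1, 0, -10], [0, 1, -5]]

The invariant factors of A (the non-unit diagonal entries of the Smith normal form of xI - A over ℚ[x]) are (x + 1)(x^2 + 4x + 6), each dividing the next. The characteristic polynomial is their product, (x + 1)(x^2 + 4x + 6).

The rational canonical form is the block-diagonal matrix of companion matrices C(f_i):
R = [[0, 0, -6], [1, 0, -10], [0, 1, -5]].

Note the characteristic polynomial does not split into linear factors over ℚ, so A has no Jordan form over ℚ; the rational canonical form exists over any field.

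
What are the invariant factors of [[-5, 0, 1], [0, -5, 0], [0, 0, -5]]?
x + 5, (x + 5)^2

The Jordan structure of A has elementary divisors (x + 5)^2, (x + 5). Arranging the block sizes at each eigenvalue in decreasing order and taking row products gives the invariant factors.

Invariant factors (smallest first, each dividing the next): x + 5, (x + 5)^2.

Check: the last factor (x + 5)^2 is the minimal polynomial, and the product (x + 5)^3 is the characteristic polynomial.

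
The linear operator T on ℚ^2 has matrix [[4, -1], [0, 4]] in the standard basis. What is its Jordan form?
The characteristic polynomial is det(xI - A) = (x - 4)^2, so the eigenvalues are 4 (algebraic multiplicity 2).

For λ = 4: rank(A - 4I) = 1, rank((A - 4I)^2) = 0. The eigenspace has dimension 2 - 1 = 1, so there is 1 Jordan block; the rank sequence gives block sizes [2].

Assembling the blocks gives the Jordan form J above.

J = [[4, 1], [0, 4]]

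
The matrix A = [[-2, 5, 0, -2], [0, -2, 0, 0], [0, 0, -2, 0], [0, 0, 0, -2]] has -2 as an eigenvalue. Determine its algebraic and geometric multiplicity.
The characteristic polynomial is (x + 2)^4, so the factor x + 2 appears with exponent 4: the algebraic multiplicity is 4.

rank(A + 2I) = 1, so the eigenspace has dimension 4 - 1 = 3: the geometric multiplicity is 3.

Since 3 < 4, A is not diagonalizable.

algebraic multiplicity 4, geometric multiplicity 3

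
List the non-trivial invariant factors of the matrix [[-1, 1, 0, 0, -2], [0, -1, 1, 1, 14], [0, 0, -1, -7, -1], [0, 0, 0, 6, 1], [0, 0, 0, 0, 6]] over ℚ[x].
(x - 6)^2(x + 1)^3

The Jordan structure of A has elementary divisors (x + 1)^3, (x - 6)^2. Arranging the block sizes at each eigenvalue in decreasing order and taking row products gives the invariant factors.

Invariant factors (smallest first, each dividing the next): (x - 6)^2(x + 1)^3.

Check: the last factor (x - 6)^2(x + 1)^3 is the minimal polynomial, and the product (x - 6)^2(x + 1)^3 is the characteristic polynomial.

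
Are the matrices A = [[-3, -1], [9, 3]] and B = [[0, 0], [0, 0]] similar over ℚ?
Both have characteristic polynomial x^2, but the minimal polynomial of A is x^2 while the minimal polynomial of B is x. The minimal polynomial is a similarity invariant, so A and B are not similar.

No.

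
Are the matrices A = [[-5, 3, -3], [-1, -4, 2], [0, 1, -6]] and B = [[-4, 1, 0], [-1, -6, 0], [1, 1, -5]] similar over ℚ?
No.

Both have characteristic polynomial (x + 5)^3, but the minimal polynomial of A is (x + 5)^3 while the minimal polynomial of B is (x + 5)^2. The minimal polynomial is a similarity invariant, so A and B are not similar.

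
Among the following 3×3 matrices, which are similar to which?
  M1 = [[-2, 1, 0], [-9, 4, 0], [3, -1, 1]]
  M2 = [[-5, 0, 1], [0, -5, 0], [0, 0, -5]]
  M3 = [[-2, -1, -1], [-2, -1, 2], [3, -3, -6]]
Characteristic polynomials: χ_{M1} = (x - 1)^3, χ_{M2} = (x + 5)^3, χ_{M3} = (x + 3)^3.

{M1}: invariant factors x - 1, (x - 1)^2.

{M2}: invariant factors x + 5, (x + 5)^2.

{M3}: invariant factors x + 3, (x + 3)^2.

Matrices are similar if and only if their invariant-factor lists agree; the partition into similarity classes is {M1}, {M2}, {M3}.

3 classes: {M1}, {M2}, {M3}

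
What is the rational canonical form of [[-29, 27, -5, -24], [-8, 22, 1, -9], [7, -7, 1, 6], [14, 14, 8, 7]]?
The invariant factors of A (the non-unit diagonal entries of the Smith normal form of xI - A over ℚ[x]) are (x - 3)^2(x + 2)(x + 3), each dividing the next. The characteristic polynomial is their product, (x - 3)^2(x + 2)(x + 3).

The rational canonical form is the block-diagonal matrix of companion matrices C(f_i):
R = [[0, 0, 0, -54], [1, 0, 0, -9], [0, 1, 0, 15], [0, 0, 1, 1]].

R = [[0, 0, 0, -54], [1, 0, 0, -9], [0, 1, 0, 15], [0, 0, 1, 1]]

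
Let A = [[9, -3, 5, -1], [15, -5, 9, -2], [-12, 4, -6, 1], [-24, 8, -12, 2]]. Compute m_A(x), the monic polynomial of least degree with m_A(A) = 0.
The characteristic polynomial factors as x^4. The minimal polynomial is ∏(x - λ)^{k_λ} where k_λ is the size of the largest Jordan block at λ.

For λ = 0: rank(A) = 2, and the largest Jordan block has size 2 (the smallest k with rank(A^k) = rank(A^(k+1))).

So m_A(x) = x^2.

m_A(x) = x^2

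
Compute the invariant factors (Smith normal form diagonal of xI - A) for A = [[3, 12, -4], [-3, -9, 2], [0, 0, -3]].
x + 3, (x + 3)^2

The Jordan structure of A has elementary divisors (x + 3)^2, (x + 3). Arranging the block sizes at each eigenvalue in decreasing order and taking row products gives the invariant factors.

Invariant factors (smallest first, each dividing the next): x + 3, (x + 3)^2.

Check: the last factor (x + 3)^2 is the minimal polynomial, and the product (x + 3)^3 is the characteristic polynomial.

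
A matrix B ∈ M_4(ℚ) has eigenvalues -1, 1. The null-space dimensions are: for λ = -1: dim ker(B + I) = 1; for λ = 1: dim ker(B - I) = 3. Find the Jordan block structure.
Jordan blocks: (-1, 1), (1, 1), (1, 1), (1, 1)

λ = -1: successive nullity increments [1] count blocks of size ≥ k; block sizes are [1].
λ = 1: successive nullity increments [3] count blocks of size ≥ k; block sizes are [1, 1, 1].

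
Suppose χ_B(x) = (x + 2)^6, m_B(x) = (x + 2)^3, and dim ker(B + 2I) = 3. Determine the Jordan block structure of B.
Jordan blocks: (-2, 3), (-2, 2), (-2, 1)

λ = -2: algebraic multiplicity 6 (exponent in χ_B), largest block size 3 (exponent in m_B), 3 blocks (geometric multiplicity). These force block sizes [3, 2, 1].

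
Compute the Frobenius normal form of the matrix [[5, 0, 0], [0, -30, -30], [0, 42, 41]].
R = [[5, 0, 0], [0, 0, -30], [0, 1, 11]]

The invariant factors of A (the non-unit diagonal entries of the Smith normal form of xI - A over ℚ[x]) are x - 5, (x - 6)(x - 5), each dividing the next. The characteristic polynomial is their product, (x - 6)(x - 5)^2.

The rational canonical form is the block-diagonal matrix of companion matrices C(f_i):
R = [[5, 0, 0], [0, 0, -30], [0, 1, 11]].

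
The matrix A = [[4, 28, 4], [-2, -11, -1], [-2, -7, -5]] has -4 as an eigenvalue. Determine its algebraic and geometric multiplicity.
algebraic multiplicity 3, geometric multiplicity 2

The characteristic polynomial is (x + 4)^3, so the factor x + 4 appears with exponent 3: the algebraic multiplicity is 3.

rank(A + 4I) = 1, so the eigenspace has dimension 3 - 1 = 2: the geometric multiplicity is 2.

Since 2 < 3, A is not diagonalizable.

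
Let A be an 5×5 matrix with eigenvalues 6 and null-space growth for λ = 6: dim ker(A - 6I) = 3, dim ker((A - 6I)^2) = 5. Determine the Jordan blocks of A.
λ = 6: successive nullity increments [3, 2] count blocks of size ≥ k; block sizes are [2, 2, 1].

Jordan blocks: (6, 2), (6, 2), (6, 1)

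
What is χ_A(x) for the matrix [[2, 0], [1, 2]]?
χ_A(x) = (x - 2)^2

xI - A = [[x - 2, 0], [-1, x - 2]].

Expanding det(xI - A) along the first row:
det(xI - A) = + (x - 2)·det([[x - 2]]) - (0)·det([[-1]]).

Evaluating gives χ_A(x) = x^2 - 4x + 4 = (x - 2)^2.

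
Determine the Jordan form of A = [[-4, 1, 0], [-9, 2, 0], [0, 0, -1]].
The characteristic polynomial is det(xI - A) = (x + 1)^3, so the eigenvalues are -1 (algebraic multiplicity 3).

For λ = -1: rank(A + I) = 1, rank((A + I)^2) = 0. The eigenspace has dimension 3 - 1 = 2, so there are 2 Jordan blocks; the rank sequence gives block sizes [2, 1].

Assembling the blocks gives the Jordan form J above.

J = [[-1, 1, 0], [0, -1, 0], [0, 0, -1]]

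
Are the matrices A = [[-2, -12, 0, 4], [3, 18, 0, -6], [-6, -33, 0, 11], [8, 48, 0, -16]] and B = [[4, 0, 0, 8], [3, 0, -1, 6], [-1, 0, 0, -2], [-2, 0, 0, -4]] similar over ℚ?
Yes.

Two matrices over a field are similar if and only if they have the same invariant factors.

Both A and B have characteristic polynomial x^4 and minimal polynomial x^3. Computing further, both have invariant factors x, x^3. Hence A and B are similar.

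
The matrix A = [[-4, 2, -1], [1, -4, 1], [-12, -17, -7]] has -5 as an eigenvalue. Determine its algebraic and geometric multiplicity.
algebraic multiplicity 3, geometric multiplicity 1

The characteristic polynomial is (x + 5)^3, so the factor x + 5 appears with exponent 3: the algebraic multiplicity is 3.

rank(A + 5I) = 2, so the eigenspace has dimension 3 - 2 = 1: the geometric multiplicity is 1.

Since 1 < 3, A is not diagonalizable.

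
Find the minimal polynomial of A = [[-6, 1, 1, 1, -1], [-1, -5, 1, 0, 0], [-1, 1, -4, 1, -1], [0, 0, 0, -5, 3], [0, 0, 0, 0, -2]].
m_A(x) = (x + 2)(x + 5)^3

The characteristic polynomial factors as (x + 2)(x + 5)^4. The minimal polynomial is ∏(x - λ)^{k_λ} where k_λ is the size of the largest Jordan block at λ.

For λ = -5: rank(A + 5I) = 3, and the largest Jordan block has size 3 (the smallest k with rank((A + 5I)^k) = rank((A + 5I)^(k+1))).
For λ = -2: rank(A + 2I) = 4, and the largest Jordan block has size 1 (the smallest k with rank((A + 2I)^k) = rank((A + 2I)^(k+1))).

So m_A(x) = (x + 2)(x + 5)^3.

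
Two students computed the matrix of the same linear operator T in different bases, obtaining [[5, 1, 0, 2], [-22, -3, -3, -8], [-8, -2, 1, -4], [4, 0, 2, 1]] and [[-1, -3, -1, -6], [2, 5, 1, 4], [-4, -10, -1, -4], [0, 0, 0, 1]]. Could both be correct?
Yes.

Two matrices over a field are similar if and only if they have the same invariant factors.

Both A and B have characteristic polynomial (x - 1)^4 and minimal polynomial (x - 1)^3. Computing further, both have invariant factors x - 1, (x - 1)^3. Hence A and B are similar.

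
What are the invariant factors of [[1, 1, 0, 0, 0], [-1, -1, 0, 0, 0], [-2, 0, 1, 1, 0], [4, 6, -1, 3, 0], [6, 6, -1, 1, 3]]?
x^2(x - 3)(x - 2)^2

The Jordan structure of A has elementary divisors x^2, (x - 2)^2, (x - 3). Arranging the block sizes at each eigenvalue in decreasing order and taking row products gives the invariant factors.

Invariant factors (smallest first, each dividing the next): x^2(x - 3)(x - 2)^2.

Check: the last factor x^2(x - 3)(x - 2)^2 is the minimal polynomial, and the product x^2(x - 3)(x - 2)^2 is the characteristic polynomial.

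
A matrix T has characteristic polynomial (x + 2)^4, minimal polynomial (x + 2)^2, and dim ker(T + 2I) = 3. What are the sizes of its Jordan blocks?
Jordan blocks: (-2, 2), (-2, 1), (-2, 1)

λ = -2: algebraic multiplicity 4 (exponent in χ_T), largest block size 2 (exponent in m_T), 3 blocks (geometric multiplicity). These force block sizes [2, 1, 1].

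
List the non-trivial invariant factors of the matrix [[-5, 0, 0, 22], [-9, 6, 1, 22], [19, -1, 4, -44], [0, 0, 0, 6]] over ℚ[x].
The Jordan structure of A has elementary divisors (x + 5), (x - 5)^2, (x - 6). Arranging the block sizes at each eigenvalue in decreasing order and taking row products gives the invariant factors.

Invariant factors (smallest first, each dividing the next): (x - 6)(x - 5)^2(x + 5).

Check: the last factor (x - 6)(x - 5)^2(x + 5) is the minimal polynomial, and the product (x - 6)(x - 5)^2(x + 5) is the characteristic polynomial.

(x - 6)(x - 5)^2(x + 5)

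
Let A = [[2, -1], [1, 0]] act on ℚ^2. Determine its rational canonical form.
R = [[0, -1], [1, 2]]

The invariant factors of A (the non-unit diagonal entries of the Smith normal form of xI - A over ℚ[x]) are (x - 1)^2, each dividing the next. The characteristic polynomial is their product, (x - 1)^2.

The rational canonical form is the block-diagonal matrix of companion matrices C(f_i):
R = [[0, -1], [1, 2]].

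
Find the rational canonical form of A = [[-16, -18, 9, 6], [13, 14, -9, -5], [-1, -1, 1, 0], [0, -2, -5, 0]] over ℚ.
The invariant factors of A (the non-unit diagonal entries of the Smith normal form of xI - A over ℚ[x]) are (x + 1)(x^3 - 2x + 2), each dividing the next. The characteristic polynomial is their product, (x + 1)(x^3 - 2x + 2).

The rational canonical form is the block-diagonal matrix of companion matrices C(f_i):
R = [[0, 0, 0, -2], [1, 0, 0, 0], [0, 1, 0, 2], [0, 0, 1, -1]].

Note the characteristic polynomial does not split into linear factors over ℚ, so A has no Jordan form over ℚ; the rational canonical form exists over any field.

R = [[0, 0, 0, -2], [1, 0, 0, 0], [0, 1, 0, 2], [0, 0, 1, -1]]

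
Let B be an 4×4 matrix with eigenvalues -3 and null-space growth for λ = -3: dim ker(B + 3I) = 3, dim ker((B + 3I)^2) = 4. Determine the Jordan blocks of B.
λ = -3: successive nullity increments [3, 1] count blocks of size ≥ k; block sizes are [2, 1, 1].

Jordan blocks: (-3, 2), (-3, 1), (-3, 1)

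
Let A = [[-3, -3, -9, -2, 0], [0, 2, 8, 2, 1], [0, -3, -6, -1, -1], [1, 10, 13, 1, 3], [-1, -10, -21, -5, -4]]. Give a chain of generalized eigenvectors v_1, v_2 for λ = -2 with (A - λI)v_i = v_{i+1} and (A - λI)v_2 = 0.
We seek v_1 ∈ ker((A + 2I)^2) \ ker(A + 2I), then set v_{i+1} = (A + 2I) v_i.

One such chain is v_1 = [[1, -1, 0, 1, 3]]^T, v_2 = [[0, 1, -1, 3, -2]]^T. Check: (A + 2I) v_2 = [[0, 0, 0, 0, 0]]^T = 0.

v_1 = [[1, -1, 0, 1, 3]]^T, v_2 = [[0, 1, -1, 3, -2]]^T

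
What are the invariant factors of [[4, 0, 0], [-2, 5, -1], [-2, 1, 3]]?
The Jordan structure of A has elementary divisors (x - 4)^2, (x - 4). Arranging the block sizes at each eigenvalue in decreasing order and taking row products gives the invariant factors.

Invariant factors (smallest first, each dividing the next): x - 4, (x - 4)^2.

Check: the last factor (x - 4)^2 is the minimal polynomial, and the product (x - 4)^3 is the characteristic polynomial.

x - 4, (x - 4)^2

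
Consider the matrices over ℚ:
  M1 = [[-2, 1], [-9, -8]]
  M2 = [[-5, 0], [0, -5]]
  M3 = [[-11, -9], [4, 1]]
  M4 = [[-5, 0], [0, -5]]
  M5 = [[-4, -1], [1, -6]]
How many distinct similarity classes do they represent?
2 classes: {M1, M3, M5}, {M2, M4}

Characteristic polynomials: χ_{M1} = (x + 5)^2, χ_{M2} = (x + 5)^2, χ_{M3} = (x + 5)^2, χ_{M4} = (x + 5)^2, χ_{M5} = (x + 5)^2.

{M1, M3, M5}: invariant factors (x + 5)^2.

{M2, M4}: invariant factors x + 5, x + 5.

Matrices are similar if and only if their invariant-factor lists agree; the partition into similarity classes is {M1, M3, M5}, {M2, M4}.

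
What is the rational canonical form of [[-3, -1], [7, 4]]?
The invariant factors of A (the non-unit diagonal entries of the Smith normal form of xI - A over ℚ[x]) are x^2 - x - 5, each dividing the next. The characteristic polynomial is their product, x^2 - x - 5.

The rational canonical form is the block-diagonal matrix of companion matrices C(f_i):
R = [[0, 5], [1, 1]].

Note the characteristic polynomial does not split into linear factors over ℚ, so A has no Jordan form over ℚ; the rational canonical form exists over any field.

R = [[0, 5], [1, 1]]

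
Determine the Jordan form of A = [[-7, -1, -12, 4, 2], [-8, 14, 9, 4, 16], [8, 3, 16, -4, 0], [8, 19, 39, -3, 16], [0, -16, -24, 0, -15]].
The characteristic polynomial is det(xI - A) = (x - 1)^5, so the eigenvalues are 1 (algebraic multiplicity 5).

For λ = 1: rank(A - I) = 2, rank((A - I)^2) = 1, rank((A - I)^3) = 0. The eigenspace has dimension 5 - 2 = 3, so there are 3 Jordan blocks; the rank sequence gives block sizes [3, 1, 1].

Assembling the blocks gives the Jordan form J above.

J = [[1, 1, 0, 0, 0], [0, 1, 1, 0, 0], [0, 0, 1, 0, 0], [0, 0, 0, 1, 0], [0, 0, 0, 0, 1]]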